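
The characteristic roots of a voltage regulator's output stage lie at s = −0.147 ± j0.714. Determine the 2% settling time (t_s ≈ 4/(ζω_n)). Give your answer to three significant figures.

For poles at −σ ± jω_d, ζω_n = σ = 0.147, so t_s ≈ 4/σ = 27.2 s.

t_s ≈ 27.2 s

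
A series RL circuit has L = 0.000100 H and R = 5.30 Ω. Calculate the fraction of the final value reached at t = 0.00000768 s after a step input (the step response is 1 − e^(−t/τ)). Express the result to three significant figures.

y/y_∞ ≈ 0.334

τ = L/R = 0.000100/5.30 = 0.0000189 s.
y(t)/y_∞ = 1 − e^(−t/τ) = 1 − e^(−0.00000768/0.0000189) = 1 − e^(−0.407) = 0.334.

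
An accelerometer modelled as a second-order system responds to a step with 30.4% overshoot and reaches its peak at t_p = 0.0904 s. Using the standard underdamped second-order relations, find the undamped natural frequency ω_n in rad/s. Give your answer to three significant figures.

ζ from %OS: ζ = |ln 0.304|/√(π²+ln²0.304) = 0.354.
From t_p = π/ω_d, ω_d = π/0.0904 = 34.8 rad/s, so ω_n = ω_d/√(1−ζ²) = 37.2 rad/s.

ω_n ≈ 37.2 rad/s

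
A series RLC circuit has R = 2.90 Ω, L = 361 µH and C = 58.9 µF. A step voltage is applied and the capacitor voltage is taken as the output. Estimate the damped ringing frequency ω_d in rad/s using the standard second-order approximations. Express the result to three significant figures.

For a series RLC circuit (capacitor voltage as output), ω_n = 1/√(LC) = 1/√(361 µH · 58.9 µF) = 6860 rad/s.
ζ = (R/2)·√(C/L) = (2.90/2)·√(58.9 µF/361 µH) = 0.586.
The damped frequency ω_d = ω_n√(1−ζ²) = 5560 rad/s.

ω_d ≈ 5560 rad/s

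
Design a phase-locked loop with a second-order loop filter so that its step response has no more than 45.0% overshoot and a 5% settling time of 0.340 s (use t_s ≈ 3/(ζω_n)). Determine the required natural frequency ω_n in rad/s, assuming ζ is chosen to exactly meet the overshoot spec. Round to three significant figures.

ζ = −ln(OS)/√(π² + (ln OS)²). With OS = 0.450, ln OS = −0.7985 and ζ = 0.7985/3.241 = 0.246.
From t_s ≈ 3/(ζω_n): ω_n = 3/(ζ·t_s) = 3/(0.246·0.340) = 35.8 rad/s.

ω_n ≈ 35.8 rad/s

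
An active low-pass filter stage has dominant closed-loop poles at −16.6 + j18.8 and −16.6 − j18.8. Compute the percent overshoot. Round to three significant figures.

|pole| = ω_n = √(16.6² + 18.8²) = 25.1 rad/s; ζ = cos θ = σ/ω_n = 0.662.
%OS = 100·exp(−πζ/√(1−ζ²)) = 6.24%.

%OS ≈ 6.24%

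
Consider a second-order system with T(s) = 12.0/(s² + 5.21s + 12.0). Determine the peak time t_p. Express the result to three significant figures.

t_p ≈ 1.38 s

Comparing the denominator to s² + 2ζω_n s + ω_n²: ω_n = √12.0 = 3.46 rad/s, and 2ζω_n = 5.21 so ζ = 5.21/(2·3.46) = 0.752.
ω_d = ω_n√(1−ζ²) = 2.28 rad/s. Then t_p = π/ω_d = 1.38 s.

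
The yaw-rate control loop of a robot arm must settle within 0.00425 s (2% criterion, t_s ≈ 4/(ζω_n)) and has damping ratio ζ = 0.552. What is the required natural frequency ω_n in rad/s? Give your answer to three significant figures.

Rearranging t_s ≈ 4/(ζω_n) gives ω_n = 4/(ζ·t_s) = 4/(0.552 × 0.00425) = 1710 rad/s.

ω_n ≈ 1710 rad/s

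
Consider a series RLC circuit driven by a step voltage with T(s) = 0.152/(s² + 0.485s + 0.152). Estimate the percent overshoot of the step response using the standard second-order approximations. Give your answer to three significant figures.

%OS ≈ 8.25%

Comparing the denominator to s² + 2ζω_n s + ω_n²: ω_n = √0.152 = 0.390 rad/s, and 2ζω_n = 0.485 so ζ = 0.485/(2·0.390) = 0.622.
%OS = 100·exp(−πζ/√(1−ζ²)) = 8.25%.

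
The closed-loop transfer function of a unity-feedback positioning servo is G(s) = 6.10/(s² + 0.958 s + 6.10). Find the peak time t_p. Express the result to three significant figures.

t_p ≈ 1.30 s

Matching coefficients with s² + 2ζω_n s + ω_n² gives ω_n² = 6.10 ⇒ ω_n = 2.47 rad/s, and ζ = 0.958/(2ω_n) = 0.194.
ω_d = ω_n√(1−ζ²) = 2.42 rad/s. Then t_p = π/ω_d = 1.30 s.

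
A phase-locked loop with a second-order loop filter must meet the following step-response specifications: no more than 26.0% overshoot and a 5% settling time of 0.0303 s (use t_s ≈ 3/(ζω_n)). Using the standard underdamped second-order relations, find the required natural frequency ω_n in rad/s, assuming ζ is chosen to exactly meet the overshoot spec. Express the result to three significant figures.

ω_n ≈ 251 rad/s

Inverting the overshoot relation: ζ = |ln 0.260|/√(π² + ln²0.260) = 0.394.
Then ω_n = 3/(ζ t_s) = 3/(0.394 × 0.0303) = 251 rad/s.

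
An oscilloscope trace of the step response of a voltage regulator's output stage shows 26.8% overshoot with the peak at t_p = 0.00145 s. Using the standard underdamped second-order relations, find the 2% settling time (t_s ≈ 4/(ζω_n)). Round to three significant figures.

ζ from %OS: ζ = |ln 0.268|/√(π²+ln²0.268) = 0.387.
From t_p = π/ω_d, ω_d = π/0.00145 = 2170 rad/s, so ω_n = ω_d/√(1−ζ²) = 2350 rad/s.
t_s ≈ 4/(ζω_n) = 4/(0.387·2350) = 0.00440 s.

t_s ≈ 0.00440 s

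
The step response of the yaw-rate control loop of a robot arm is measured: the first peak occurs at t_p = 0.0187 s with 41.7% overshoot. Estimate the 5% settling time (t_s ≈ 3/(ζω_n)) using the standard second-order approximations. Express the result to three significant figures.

From the overshoot, ζ = −ln(OS)/√(π²+ln²(OS)) = 0.268.
From t_p = π/ω_d, ω_d = π/0.0187 = 168 rad/s, so ω_n = ω_d/√(1−ζ²) = 174 rad/s.
t_s ≈ 3/(ζω_n) = 3/(0.268·174) = 0.0641 s.

t_s ≈ 0.0641 s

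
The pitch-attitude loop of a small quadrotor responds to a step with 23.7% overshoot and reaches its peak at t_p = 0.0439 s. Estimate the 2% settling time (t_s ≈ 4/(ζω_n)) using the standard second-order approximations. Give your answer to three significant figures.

ζ from %OS: ζ = |ln 0.237|/√(π²+ln²0.237) = 0.417.
From t_p = π/ω_d, ω_d = π/0.0439 = 71.6 rad/s, so ω_n = ω_d/√(1−ζ²) = 78.7 rad/s.
t_s ≈ 4/(ζω_n) = 4/(0.417·78.7) = 0.122 s.

t_s ≈ 0.122 s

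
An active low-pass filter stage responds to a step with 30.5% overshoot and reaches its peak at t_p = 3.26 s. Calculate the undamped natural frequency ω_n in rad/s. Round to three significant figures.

ω_n ≈ 1.03 rad/s

The overshoot fixes ζ = −ln(OS)/√(π²+ln²(OS)) = 0.354.
From t_p = π/ω_d, ω_d = π/3.26 = 0.964 rad/s, so ω_n = ω_d/√(1−ζ²) = 1.03 rad/s.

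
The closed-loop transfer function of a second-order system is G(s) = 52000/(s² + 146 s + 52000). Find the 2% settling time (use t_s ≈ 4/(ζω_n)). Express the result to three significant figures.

t_s ≈ 0.0548 s

Comparing the denominator to s² + 2ζω_n s + ω_n²: ω_n = √52000 = 228 rad/s, and 2ζω_n = 146 so ζ = 146/(2·228) = 0.320.
t_s ≈ 4/(ζω_n) = 4/(0.320·228) = 0.0548 s.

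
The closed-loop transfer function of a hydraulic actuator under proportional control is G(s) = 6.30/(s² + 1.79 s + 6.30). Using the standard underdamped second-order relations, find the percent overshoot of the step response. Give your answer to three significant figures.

Matching coefficients with s² + 2ζω_n s + ω_n² gives ω_n² = 6.30 ⇒ ω_n = 2.51 rad/s, and ζ = 1.79/(2ω_n) = 0.357.
%OS = 100·exp(−πζ/√(1−ζ²)) = 30.1%.

%OS ≈ 30.1%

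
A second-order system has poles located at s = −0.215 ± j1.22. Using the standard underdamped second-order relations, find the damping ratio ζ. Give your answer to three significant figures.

ζ ≈ 0.174

|pole| = ω_n = √(0.215² + 1.22²) = 1.24 rad/s; ζ = cos θ = σ/ω_n = 0.174.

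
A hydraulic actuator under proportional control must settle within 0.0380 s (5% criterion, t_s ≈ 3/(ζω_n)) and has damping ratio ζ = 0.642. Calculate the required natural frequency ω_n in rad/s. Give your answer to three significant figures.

Rearranging t_s ≈ 3/(ζω_n) gives ω_n = 3/(ζ·t_s) = 3/(0.642 × 0.0380) = 123 rad/s.

ω_n ≈ 123 rad/s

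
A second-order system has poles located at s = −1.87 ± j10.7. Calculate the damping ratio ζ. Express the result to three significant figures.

ζ ≈ 0.172

|pole| = ω_n = √(1.87² + 10.7²) = 10.9 rad/s; ζ = cos θ = σ/ω_n = 0.172.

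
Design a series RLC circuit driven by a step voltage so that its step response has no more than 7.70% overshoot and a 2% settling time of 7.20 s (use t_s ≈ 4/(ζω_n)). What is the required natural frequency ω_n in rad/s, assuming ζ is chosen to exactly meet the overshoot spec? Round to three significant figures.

ω_n ≈ 0.879 rad/s

Inverting the overshoot relation: ζ = |ln 0.0770|/√(π² + ln²0.0770) = 0.632.
Then ω_n = 4/(ζ t_s) = 4/(0.632 × 7.20) = 0.879 rad/s.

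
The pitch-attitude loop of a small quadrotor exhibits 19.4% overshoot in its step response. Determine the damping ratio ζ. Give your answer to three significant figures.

ζ ≈ 0.463

From %OS = 100·exp(−πζ/√(1−ζ²)), invert to get ζ = −ln(OS)/√(π² + ln²(OS)) with OS = 0.194.
−ln 0.194 = 1.640, so ζ = 1.640/√(π² + 2.689) = 0.463.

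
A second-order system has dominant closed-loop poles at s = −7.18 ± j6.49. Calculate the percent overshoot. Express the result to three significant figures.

With σ = 7.18, ω_d = 6.49: ω_n = √(σ²+ω_d²) = 9.68 rad/s, ζ = σ/ω_n = 0.742.
Overshoot: exp(−π·0.742/√(1−0.742²)) = 0.0309, i.e. 3.09%.

%OS ≈ 3.09%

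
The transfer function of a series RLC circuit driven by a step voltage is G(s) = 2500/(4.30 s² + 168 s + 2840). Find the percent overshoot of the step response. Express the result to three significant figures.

Dividing through by 4.30: denominator becomes s² + 39.07 s + 660.5.
So ω_n = √660.5 = 25.7 rad/s and ζ = 39.07/(2·25.7) = 0.760.
%OS = 100·exp(−πζ/√(1−ζ²)) = 2.53%.

%OS ≈ 2.53%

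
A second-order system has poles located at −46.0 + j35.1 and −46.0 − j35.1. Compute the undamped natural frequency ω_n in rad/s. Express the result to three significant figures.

ω_n ≈ 57.9 rad/s

The poles are at −σ ± jω_d with σ = 46.0 and ω_d = 35.1, so ω_n = √(σ²+ω_d²) = 57.9 rad/s and ζ = σ/ω_n = 0.795.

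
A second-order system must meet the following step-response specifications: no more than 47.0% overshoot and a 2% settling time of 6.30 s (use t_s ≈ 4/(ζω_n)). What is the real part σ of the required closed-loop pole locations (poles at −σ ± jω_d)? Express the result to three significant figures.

σ ≈ 0.635

The settling-time spec alone fixes σ = ζω_n = 4/t_s = 4/6.30 = 0.635.
(Overshoot then fixes ζ = 0.234 and hence ω_d = σ·√(1−ζ²)/ζ = 2.64 rad/s.)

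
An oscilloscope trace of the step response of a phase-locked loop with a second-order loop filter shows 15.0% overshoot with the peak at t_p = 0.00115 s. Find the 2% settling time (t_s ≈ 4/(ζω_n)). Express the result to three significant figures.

t_s ≈ 0.00242 s

The overshoot fixes ζ = −ln(OS)/√(π²+ln²(OS)) = 0.517.
From t_p = π/ω_d, ω_d = π/0.00115 = 2730 rad/s, so ω_n = ω_d/√(1−ζ²) = 3190 rad/s.
t_s ≈ 4/(ζω_n) = 4/(0.517·3190) = 0.00242 s.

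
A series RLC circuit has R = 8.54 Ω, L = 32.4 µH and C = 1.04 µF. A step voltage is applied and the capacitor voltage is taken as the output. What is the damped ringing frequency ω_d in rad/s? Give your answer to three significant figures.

For a series RLC circuit (capacitor voltage as output), ω_n = 1/√(LC) = 1/√(32.4 µH · 1.04 µF) = 172000 rad/s.
ζ = (R/2)·√(C/L) = (8.54/2)·√(1.04 µF/32.4 µH) = 0.765.
The damped frequency ω_d = ω_n√(1−ζ²) = 111000 rad/s.

ω_d ≈ 111000 rad/s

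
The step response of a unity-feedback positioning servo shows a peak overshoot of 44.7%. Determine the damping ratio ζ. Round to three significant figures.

ζ ≈ 0.248

ζ = −ln(OS)/√(π² + (ln OS)²). With OS = 0.447, ln OS = −0.8052 and ζ = 0.8052/3.243 = 0.248.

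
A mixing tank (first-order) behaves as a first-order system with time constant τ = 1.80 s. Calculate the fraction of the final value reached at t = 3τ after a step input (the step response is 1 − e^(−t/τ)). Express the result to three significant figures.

y(t)/y_∞ = 1 − e^(−t/τ) = 1 − e^(−3) = 1 − e^(−3.00) = 0.950.

y/y_∞ ≈ 0.950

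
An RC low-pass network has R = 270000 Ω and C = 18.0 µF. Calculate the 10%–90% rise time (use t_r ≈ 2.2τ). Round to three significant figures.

τ = RC = 270000 × 18.0 µF = 4.86 s.
t_r ≈ 2.2τ = 10.7 s.

t_r ≈ 10.7 s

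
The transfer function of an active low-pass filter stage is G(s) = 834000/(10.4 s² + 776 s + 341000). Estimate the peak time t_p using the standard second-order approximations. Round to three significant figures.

t_p ≈ 0.0177 s

Dividing through by 10.4: denominator becomes s² + 74.62 s + 32790.
So ω_n = √32790 = 181 rad/s and ζ = 74.62/(2·181) = 0.206.
ω_d = 181·√(1 − 0.206²) = 177 rad/s. t_p = π/ω_d = 0.0177 s.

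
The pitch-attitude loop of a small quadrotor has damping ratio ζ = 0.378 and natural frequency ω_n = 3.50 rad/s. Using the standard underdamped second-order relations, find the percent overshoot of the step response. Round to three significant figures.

%OS ≈ 27.7%

For an underdamped second-order system, %OS = 100·exp(−πζ/√(1−ζ²)).
πζ/√(1−ζ²) = π·0.378/√(1−0.143) = 1.283, so %OS = 100·e^(−1.283) = 27.7%.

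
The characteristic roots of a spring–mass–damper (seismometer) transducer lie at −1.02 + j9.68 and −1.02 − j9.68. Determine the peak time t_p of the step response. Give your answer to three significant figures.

t_p ≈ 0.325 s

t_p = π/ω_d with ω_d = 9.68 (the imaginary part), so t_p = 0.325 s.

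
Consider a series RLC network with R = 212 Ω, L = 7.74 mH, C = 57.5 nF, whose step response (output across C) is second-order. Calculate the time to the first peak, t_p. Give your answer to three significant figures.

For a series RLC circuit (capacitor voltage as output), ω_n = 1/√(LC) = 1/√(7.74 mH · 57.5 nF) = 47400 rad/s.
ζ = (R/2)·√(C/L) = (212/2)·√(57.5 nF/7.74 mH) = 0.289.
ω_d = 47400·√(1 − 0.289²) = 45400 rad/s. t_p = π/ω_d = 0.0000692 s.

t_p ≈ 0.0000692 s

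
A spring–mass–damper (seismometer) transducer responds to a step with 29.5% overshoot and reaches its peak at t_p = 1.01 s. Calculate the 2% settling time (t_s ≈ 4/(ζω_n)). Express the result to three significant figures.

t_s ≈ 3.31 s

From the overshoot, ζ = −ln(OS)/√(π²+ln²(OS)) = 0.362.
From t_p = π/ω_d, ω_d = π/1.01 = 3.11 rad/s, so ω_n = ω_d/√(1−ζ²) = 3.34 rad/s.
t_s ≈ 4/(ζω_n) = 4/(0.362·3.34) = 3.31 s.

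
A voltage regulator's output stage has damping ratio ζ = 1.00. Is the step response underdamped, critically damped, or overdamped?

Since ζ = 1, the system is critically damped.

critically damped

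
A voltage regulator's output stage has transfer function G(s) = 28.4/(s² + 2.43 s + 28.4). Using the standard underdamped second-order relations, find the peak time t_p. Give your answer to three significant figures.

Comparing the denominator to s² + 2ζω_n s + ω_n²: ω_n = √28.4 = 5.33 rad/s, and 2ζω_n = 2.43 so ζ = 2.43/(2·5.33) = 0.228.
ω_d = 5.33·√(1 − 0.228²) = 5.19 rad/s. Then t_p = π/ω_d = 0.605 s.

t_p ≈ 0.605 s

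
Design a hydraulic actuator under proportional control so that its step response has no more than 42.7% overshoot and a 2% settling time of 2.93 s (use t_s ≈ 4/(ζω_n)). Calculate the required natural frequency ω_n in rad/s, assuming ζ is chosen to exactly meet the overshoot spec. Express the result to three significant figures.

ω_n ≈ 5.22 rad/s

ζ = −ln(OS)/√(π² + (ln OS)²). With OS = 0.427, ln OS = −0.8510 and ζ = 0.8510/3.255 = 0.261.
From t_s ≈ 4/(ζω_n): ω_n = 4/(ζ·t_s) = 4/(0.261·2.93) = 5.22 rad/s.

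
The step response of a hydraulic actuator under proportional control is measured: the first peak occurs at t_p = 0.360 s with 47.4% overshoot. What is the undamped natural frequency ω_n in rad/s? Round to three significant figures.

ω_n ≈ 8.97 rad/s

ζ from %OS: ζ = |ln 0.474|/√(π²+ln²0.474) = 0.231.
t_p = π/ω_d ⇒ ω_d = 8.73 rad/s; then ω_n = ω_d/√(1−ζ²) = 8.97 rad/s.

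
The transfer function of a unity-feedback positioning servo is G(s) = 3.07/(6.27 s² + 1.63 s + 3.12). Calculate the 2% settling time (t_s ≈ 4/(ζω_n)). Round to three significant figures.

t_s ≈ 30.8 s

Dividing through by 6.27: denominator becomes s² + 0.2600 s + 0.4976.
So ω_n = √0.4976 = 0.705 rad/s and ζ = 0.2600/(2·0.705) = 0.184.
t_s ≈ 4/(ζω_n) = 30.8 s.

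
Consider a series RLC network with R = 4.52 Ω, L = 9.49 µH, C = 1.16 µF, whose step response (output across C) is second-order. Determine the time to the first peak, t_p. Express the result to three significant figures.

t_p ≈ 0.0000170 s

For a series RLC circuit (capacitor voltage as output), ω_n = 1/√(LC) = 1/√(9.49 µH · 1.16 µF) = 301000 rad/s.
ζ = (R/2)·√(C/L) = (4.52/2)·√(1.16 µF/9.49 µH) = 0.790.
ω_d = 301000·√(1 − 0.790²) = 185000 rad/s. t_p = π/ω_d = 0.0000170 s.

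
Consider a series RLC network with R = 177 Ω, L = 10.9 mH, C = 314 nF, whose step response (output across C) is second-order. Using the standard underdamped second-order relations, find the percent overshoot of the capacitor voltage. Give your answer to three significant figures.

For a series RLC circuit (capacitor voltage as output), ω_n = 1/√(LC) = 1/√(10.9 mH · 314 nF) = 17100 rad/s.
ζ = (R/2)·√(C/L) = (177/2)·√(314 nF/10.9 mH) = 0.475.
%OS = 100·exp(−πζ/√(1−ζ²)) = 18.3%.

%OS ≈ 18.3%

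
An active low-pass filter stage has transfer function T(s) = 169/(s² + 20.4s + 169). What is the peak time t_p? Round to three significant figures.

t_p ≈ 0.390 s

ω_n = √169 = 13.0 rad/s; ζ = 20.4/(2·13.0) = 0.785.
ω_d = ω_n√(1−ζ²) = 8.06 rad/s. Then t_p = π/ω_d = 0.390 s.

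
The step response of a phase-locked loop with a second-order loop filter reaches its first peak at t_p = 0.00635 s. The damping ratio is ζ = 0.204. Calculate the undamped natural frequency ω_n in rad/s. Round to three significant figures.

ω_n ≈ 505 rad/s

Peak time t_p = π/ω_d, so ω_d = π/t_p = π/0.00635 = 495 rad/s.
ω_n = ω_d/√(1−ζ²) = 495/√0.958 = 505 rad/s.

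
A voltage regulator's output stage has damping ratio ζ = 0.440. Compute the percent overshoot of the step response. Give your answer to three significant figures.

For an underdamped second-order system, %OS = 100·exp(−πζ/√(1−ζ²)).
πζ/√(1−ζ²) = π·0.440/√(1−0.194) = 1.539, so %OS = 100·e^(−1.539) = 21.5%.

%OS ≈ 21.5%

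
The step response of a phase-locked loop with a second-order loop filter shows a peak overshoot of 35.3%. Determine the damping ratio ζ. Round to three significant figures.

Inverting the overshoot relation: ζ = |ln 0.353|/√(π² + ln²0.353) = 0.315.

ζ ≈ 0.315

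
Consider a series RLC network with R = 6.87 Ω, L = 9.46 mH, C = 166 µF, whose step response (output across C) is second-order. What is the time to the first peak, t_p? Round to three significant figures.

For a series RLC circuit (capacitor voltage as output), ω_n = 1/√(LC) = 1/√(9.46 mH · 166 µF) = 798 rad/s.
ζ = (R/2)·√(C/L) = (6.87/2)·√(166 µF/9.46 mH) = 0.455.
The damped frequency ω_d = ω_n√(1−ζ²) = 711 rad/s. t_p = π/ω_d = 0.00442 s.

t_p ≈ 0.00442 s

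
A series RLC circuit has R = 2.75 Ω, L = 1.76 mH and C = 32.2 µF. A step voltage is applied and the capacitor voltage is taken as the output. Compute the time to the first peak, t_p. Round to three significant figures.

For a series RLC circuit (capacitor voltage as output), ω_n = 1/√(LC) = 1/√(1.76 mH · 32.2 µF) = 4200 rad/s.
ζ = (R/2)·√(C/L) = (2.75/2)·√(32.2 µF/1.76 mH) = 0.186.
The damped frequency ω_d = ω_n√(1−ζ²) = 4130 rad/s. t_p = π/ω_d = 0.000761 s.

t_p ≈ 0.000761 s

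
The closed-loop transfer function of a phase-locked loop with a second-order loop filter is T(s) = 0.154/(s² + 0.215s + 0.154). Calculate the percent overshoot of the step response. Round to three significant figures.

ω_n = √0.154 = 0.392 rad/s; ζ = 0.215/(2·0.392) = 0.274.
%OS = 100 e^{−πζ/√(1−ζ²)} with ζ = 0.274 gives 40.9%.

%OS ≈ 40.9%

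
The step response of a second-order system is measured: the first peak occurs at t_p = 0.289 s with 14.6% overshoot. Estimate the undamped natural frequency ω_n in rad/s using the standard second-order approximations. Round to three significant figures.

ω_n ≈ 12.7 rad/s

From the overshoot, ζ = −ln(OS)/√(π²+ln²(OS)) = 0.522.
t_p = π/ω_d ⇒ ω_d = 10.9 rad/s; then ω_n = ω_d/√(1−ζ²) = 12.7 rad/s.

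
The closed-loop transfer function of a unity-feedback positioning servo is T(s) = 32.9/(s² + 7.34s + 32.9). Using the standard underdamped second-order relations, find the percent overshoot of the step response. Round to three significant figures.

%OS ≈ 7.31%

ω_n = √32.9 = 5.74 rad/s; ζ = 7.34/(2·5.74) = 0.640.
%OS = 100·exp(−πζ/√(1−ζ²)) = 7.31%.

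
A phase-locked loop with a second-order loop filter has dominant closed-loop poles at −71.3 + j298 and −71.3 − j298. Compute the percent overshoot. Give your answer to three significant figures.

The poles are at −σ ± jω_d with σ = 71.3 and ω_d = 298, so ω_n = √(σ²+ω_d²) = 306 rad/s and ζ = σ/ω_n = 0.233.
%OS = 100 e^{−πζ/√(1−ζ²)} with ζ = 0.233 gives 47.2%.

%OS ≈ 47.2%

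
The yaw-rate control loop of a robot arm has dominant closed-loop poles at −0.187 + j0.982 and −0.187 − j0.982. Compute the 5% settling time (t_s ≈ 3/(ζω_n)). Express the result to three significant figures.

t_s ≈ 16.0 s

For poles at −σ ± jω_d, ζω_n = σ = 0.187, so t_s ≈ 3/σ = 16.0 s.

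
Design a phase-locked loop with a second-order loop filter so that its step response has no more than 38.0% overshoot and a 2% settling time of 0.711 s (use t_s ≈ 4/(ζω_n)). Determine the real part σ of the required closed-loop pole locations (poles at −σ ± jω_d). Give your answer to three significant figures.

The settling-time spec alone fixes σ = ζω_n = 4/t_s = 4/0.711 = 5.63.
(Overshoot then fixes ζ = 0.294 and hence ω_d = σ·√(1−ζ²)/ζ = 18.3 rad/s.)

σ ≈ 5.63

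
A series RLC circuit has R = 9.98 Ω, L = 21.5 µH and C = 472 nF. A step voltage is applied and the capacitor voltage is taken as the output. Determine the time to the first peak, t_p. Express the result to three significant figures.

For a series RLC circuit (capacitor voltage as output), ω_n = 1/√(LC) = 1/√(21.5 µH · 472 nF) = 314000 rad/s.
ζ = (R/2)·√(C/L) = (9.98/2)·√(472 nF/21.5 µH) = 0.739.
The damped frequency ω_d = ω_n√(1−ζ²) = 211000 rad/s. t_p = π/ω_d = 0.0000149 s.

t_p ≈ 0.0000149 s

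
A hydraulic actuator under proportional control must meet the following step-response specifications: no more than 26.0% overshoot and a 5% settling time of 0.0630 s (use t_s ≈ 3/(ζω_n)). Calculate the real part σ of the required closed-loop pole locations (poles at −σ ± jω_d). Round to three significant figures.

σ ≈ 47.6

The settling-time spec alone fixes σ = ζω_n = 3/t_s = 3/0.0630 = 47.6.
(Overshoot then fixes ζ = 0.394 and hence ω_d = σ·√(1−ζ²)/ζ = 111 rad/s.)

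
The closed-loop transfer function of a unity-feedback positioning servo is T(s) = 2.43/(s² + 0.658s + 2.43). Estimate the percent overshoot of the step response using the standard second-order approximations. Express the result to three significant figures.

%OS ≈ 50.7%

Comparing the denominator to s² + 2ζω_n s + ω_n²: ω_n = √2.43 = 1.56 rad/s, and 2ζω_n = 0.658 so ζ = 0.658/(2·1.56) = 0.211.
%OS = 100 e^{−πζ/√(1−ζ²)} with ζ = 0.211 gives 50.7%.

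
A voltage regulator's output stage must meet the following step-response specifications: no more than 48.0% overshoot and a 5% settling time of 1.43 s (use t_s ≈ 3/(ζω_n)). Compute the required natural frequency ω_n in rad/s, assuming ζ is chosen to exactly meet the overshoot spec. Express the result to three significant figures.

Inverting the overshoot relation: ζ = |ln 0.480|/√(π² + ln²0.480) = 0.228.
Then ω_n = 3/(ζ t_s) = 3/(0.228 × 1.43) = 9.22 rad/s.

ω_n ≈ 9.22 rad/s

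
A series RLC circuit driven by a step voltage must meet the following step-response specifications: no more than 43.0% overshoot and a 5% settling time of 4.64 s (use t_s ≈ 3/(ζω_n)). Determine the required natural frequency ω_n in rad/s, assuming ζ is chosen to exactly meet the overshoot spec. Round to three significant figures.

ω_n ≈ 2.49 rad/s

ζ = −ln(OS)/√(π² + (ln OS)²). With OS = 0.430, ln OS = −0.8440 and ζ = 0.8440/3.253 = 0.259.
Then ω_n = 3/(ζ t_s) = 3/(0.259 × 4.64) = 2.49 rad/s.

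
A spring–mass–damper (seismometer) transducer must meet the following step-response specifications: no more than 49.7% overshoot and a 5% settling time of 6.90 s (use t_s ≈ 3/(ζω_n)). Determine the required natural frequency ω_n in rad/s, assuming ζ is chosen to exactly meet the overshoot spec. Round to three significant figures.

ω_n ≈ 2.00 rad/s

From %OS = 100·exp(−πζ/√(1−ζ²)), invert to get ζ = −ln(OS)/√(π² + ln²(OS)) with OS = 0.497.
−ln 0.497 = 0.6992, so ζ = 0.6992/√(π² + 0.4888) = 0.217.
Then ω_n = 3/(ζ t_s) = 3/(0.217 × 6.90) = 2.00 rad/s.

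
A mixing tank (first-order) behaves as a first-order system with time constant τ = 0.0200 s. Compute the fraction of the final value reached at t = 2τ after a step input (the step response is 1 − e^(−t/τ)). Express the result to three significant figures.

y/y_∞ ≈ 0.865

y(t)/y_∞ = 1 − e^(−t/τ) = 1 − e^(−2) = 1 − e^(−2.00) = 0.865.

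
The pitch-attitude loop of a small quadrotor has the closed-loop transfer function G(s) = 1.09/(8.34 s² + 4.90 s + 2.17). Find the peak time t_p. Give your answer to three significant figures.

t_p ≈ 7.53 s

Dividing through by 8.34: denominator becomes s² + 0.5875 s + 0.2602.
So ω_n = √0.2602 = 0.510 rad/s and ζ = 0.5875/(2·0.510) = 0.576.
ω_d = 0.510·√(1 − 0.576²) = 0.417 rad/s. t_p = π/ω_d = 7.53 s.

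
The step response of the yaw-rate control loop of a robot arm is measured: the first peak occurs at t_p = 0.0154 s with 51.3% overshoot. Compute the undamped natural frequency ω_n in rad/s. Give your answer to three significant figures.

The overshoot fixes ζ = −ln(OS)/√(π²+ln²(OS)) = 0.208.
t_p = π/ω_d ⇒ ω_d = 204 rad/s; then ω_n = ω_d/√(1−ζ²) = 209 rad/s.

ω_n ≈ 209 rad/s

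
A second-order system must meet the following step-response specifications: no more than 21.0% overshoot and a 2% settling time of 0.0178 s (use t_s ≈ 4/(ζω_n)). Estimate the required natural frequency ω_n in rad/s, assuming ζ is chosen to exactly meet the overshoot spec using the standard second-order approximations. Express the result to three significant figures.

ω_n ≈ 505 rad/s

From %OS = 100·exp(−πζ/√(1−ζ²)), invert to get ζ = −ln(OS)/√(π² + ln²(OS)) with OS = 0.210.
−ln 0.210 = 1.561, so ζ = 1.561/√(π² + 2.436) = 0.445.
Then ω_n = 4/(ζ t_s) = 4/(0.445 × 0.0178) = 505 rad/s.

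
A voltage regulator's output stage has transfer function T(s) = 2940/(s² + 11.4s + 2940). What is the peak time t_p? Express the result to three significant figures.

t_p ≈ 0.0583 s

Comparing the denominator to s² + 2ζω_n s + ω_n²: ω_n = √2940 = 54.2 rad/s, and 2ζω_n = 11.4 so ζ = 11.4/(2·54.2) = 0.105.
ω_d = 54.2·√(1 − 0.105²) = 53.9 rad/s. Then t_p = π/ω_d = 0.0583 s.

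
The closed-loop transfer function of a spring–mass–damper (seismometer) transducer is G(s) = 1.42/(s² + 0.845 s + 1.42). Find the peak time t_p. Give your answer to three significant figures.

t_p ≈ 2.82 s

ω_n = √1.42 = 1.19 rad/s; ζ = 0.845/(2·1.19) = 0.355.
The damped frequency ω_d = ω_n√(1−ζ²) = 1.11 rad/s. Then t_p = π/ω_d = 2.82 s.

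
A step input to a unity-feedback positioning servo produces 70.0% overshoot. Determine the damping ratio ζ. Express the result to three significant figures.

ζ = −ln(OS)/√(π² + (ln OS)²). With OS = 0.700, ln OS = −0.3567 and ζ = 0.3567/3.162 = 0.113.

ζ ≈ 0.113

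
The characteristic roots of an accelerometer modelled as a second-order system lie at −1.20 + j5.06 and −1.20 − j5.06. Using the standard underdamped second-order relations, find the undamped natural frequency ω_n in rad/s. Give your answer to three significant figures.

|pole| = ω_n = √(1.20² + 5.06²) = 5.20 rad/s; ζ = cos θ = σ/ω_n = 0.231.

ω_n ≈ 5.20 rad/s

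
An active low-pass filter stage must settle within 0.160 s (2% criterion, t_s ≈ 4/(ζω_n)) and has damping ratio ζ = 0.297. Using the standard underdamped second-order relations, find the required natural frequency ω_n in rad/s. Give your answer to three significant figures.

ω_n ≈ 84.2 rad/s

Rearranging t_s ≈ 4/(ζω_n) gives ω_n = 4/(ζ·t_s) = 4/(0.297 × 0.160) = 84.2 rad/s.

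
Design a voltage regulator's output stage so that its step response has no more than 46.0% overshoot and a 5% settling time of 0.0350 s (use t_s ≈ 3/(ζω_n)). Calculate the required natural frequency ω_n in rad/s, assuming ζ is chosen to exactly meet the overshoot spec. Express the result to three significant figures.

ω_n ≈ 357 rad/s

ζ = −ln(OS)/√(π² + (ln OS)²). With OS = 0.460, ln OS = −0.7765 and ζ = 0.7765/3.236 = 0.240.
Then ω_n = 3/(ζ t_s) = 3/(0.240 × 0.0350) = 357 rad/s.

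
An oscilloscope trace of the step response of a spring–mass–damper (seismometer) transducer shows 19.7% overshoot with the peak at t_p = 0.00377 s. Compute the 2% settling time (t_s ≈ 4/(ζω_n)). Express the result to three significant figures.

t_s ≈ 0.00928 s

From the overshoot, ζ = −ln(OS)/√(π²+ln²(OS)) = 0.459.
From t_p = π/ω_d, ω_d = π/0.00377 = 833 rad/s, so ω_n = ω_d/√(1−ζ²) = 938 rad/s.
t_s ≈ 4/(ζω_n) = 4/(0.459·938) = 0.00928 s.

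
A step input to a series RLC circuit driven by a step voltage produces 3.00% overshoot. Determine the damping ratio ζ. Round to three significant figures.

ζ = −ln(OS)/√(π² + (ln OS)²). With OS = 0.0300, ln OS = −3.507 and ζ = 3.507/4.708 = 0.745.

ζ ≈ 0.745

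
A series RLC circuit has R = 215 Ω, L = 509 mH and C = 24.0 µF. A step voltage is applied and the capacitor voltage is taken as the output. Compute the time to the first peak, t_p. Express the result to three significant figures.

For a series RLC circuit (capacitor voltage as output), ω_n = 1/√(LC) = 1/√(509 mH · 24.0 µF) = 286 rad/s.
ζ = (R/2)·√(C/L) = (215/2)·√(24.0 µF/509 mH) = 0.738.
The damped frequency ω_d = ω_n√(1−ζ²) = 193 rad/s. t_p = π/ω_d = 0.0163 s.

t_p ≈ 0.0163 s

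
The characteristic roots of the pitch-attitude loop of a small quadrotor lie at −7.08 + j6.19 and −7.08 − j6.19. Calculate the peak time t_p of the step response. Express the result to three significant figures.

t_p ≈ 0.508 s

t_p = π/ω_d with ω_d = 6.19 (the imaginary part), so t_p = 0.508 s.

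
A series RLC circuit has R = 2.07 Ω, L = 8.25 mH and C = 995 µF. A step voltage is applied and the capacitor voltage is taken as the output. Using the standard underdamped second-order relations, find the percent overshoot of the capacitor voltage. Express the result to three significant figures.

%OS ≈ 29.8%

For a series RLC circuit (capacitor voltage as output), ω_n = 1/√(LC) = 1/√(8.25 mH · 995 µF) = 349 rad/s.
ζ = (R/2)·√(C/L) = (2.07/2)·√(995 µF/8.25 mH) = 0.359.
%OS = 100 e^{−πζ/√(1−ζ²)} with ζ = 0.359 gives 29.8%.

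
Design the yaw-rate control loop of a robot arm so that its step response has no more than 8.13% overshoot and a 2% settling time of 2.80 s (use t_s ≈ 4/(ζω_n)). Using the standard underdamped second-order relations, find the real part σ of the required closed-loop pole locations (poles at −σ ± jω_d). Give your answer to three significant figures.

σ ≈ 1.43

The settling-time spec alone fixes σ = ζω_n = 4/t_s = 4/2.80 = 1.43.
(Overshoot then fixes ζ = 0.624 and hence ω_d = σ·√(1−ζ²)/ζ = 1.79 rad/s.)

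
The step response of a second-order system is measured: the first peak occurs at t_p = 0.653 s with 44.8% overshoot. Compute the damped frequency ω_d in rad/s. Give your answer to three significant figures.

ω_d ≈ 4.81 rad/s

t_p = π/ω_d, so ω_d = π/0.653 = 4.81 rad/s.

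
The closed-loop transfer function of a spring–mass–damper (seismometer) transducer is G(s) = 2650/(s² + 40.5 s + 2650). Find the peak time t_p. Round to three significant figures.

Comparing the denominator to s² + 2ζω_n s + ω_n²: ω_n = √2650 = 51.5 rad/s, and 2ζω_n = 40.5 so ζ = 40.5/(2·51.5) = 0.393.
ω_d = 51.5·√(1 − 0.393²) = 47.3 rad/s. Then t_p = π/ω_d = 0.0664 s.

t_p ≈ 0.0664 s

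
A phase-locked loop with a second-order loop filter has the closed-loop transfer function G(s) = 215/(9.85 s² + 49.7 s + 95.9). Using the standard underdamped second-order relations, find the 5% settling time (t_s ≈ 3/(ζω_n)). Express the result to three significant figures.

t_s ≈ 1.19 s

Dividing through by 9.85: denominator becomes s² + 5.046 s + 9.736.
So ω_n = √9.736 = 3.12 rad/s and ζ = 5.046/(2·3.12) = 0.809.
t_s ≈ 3/(ζω_n) = 1.19 s.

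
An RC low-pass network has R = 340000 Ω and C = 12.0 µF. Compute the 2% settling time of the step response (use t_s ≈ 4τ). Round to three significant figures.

t_s ≈ 16.3 s

τ = RC = 340000 × 12.0 µF = 4.08 s.
t_s ≈ 4τ = 16.3 s.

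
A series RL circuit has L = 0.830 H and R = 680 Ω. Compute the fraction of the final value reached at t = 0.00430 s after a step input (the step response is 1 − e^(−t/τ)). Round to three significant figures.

y/y_∞ ≈ 0.970

τ = L/R = 0.830/680 = 0.00122 s.
y(t)/y_∞ = 1 − e^(−t/τ) = 1 − e^(−0.00430/0.00122) = 1 − e^(−3.52) = 0.970.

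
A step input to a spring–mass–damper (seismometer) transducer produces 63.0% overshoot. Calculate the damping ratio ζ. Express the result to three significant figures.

ζ = −ln(OS)/√(π² + (ln OS)²). With OS = 0.630, ln OS = −0.4620 and ζ = 0.4620/3.175 = 0.146.

ζ ≈ 0.146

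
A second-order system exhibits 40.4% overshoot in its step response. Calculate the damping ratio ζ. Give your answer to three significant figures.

ζ ≈ 0.277

ζ = −ln(OS)/√(π² + (ln OS)²). With OS = 0.404, ln OS = −0.9063 and ζ = 0.9063/3.270 = 0.277.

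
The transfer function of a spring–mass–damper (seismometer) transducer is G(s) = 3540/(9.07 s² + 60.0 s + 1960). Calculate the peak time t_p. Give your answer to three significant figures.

t_p ≈ 0.219 s

Dividing through by 9.07: denominator becomes s² + 6.615 s + 216.1.
So ω_n = √216.1 = 14.7 rad/s and ζ = 6.615/(2·14.7) = 0.225.
ω_d = 14.7·√(1 − 0.225²) = 14.3 rad/s. t_p = π/ω_d = 0.219 s.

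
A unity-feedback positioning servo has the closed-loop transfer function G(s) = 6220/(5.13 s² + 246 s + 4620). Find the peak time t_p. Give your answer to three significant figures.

Dividing through by 5.13: denominator becomes s² + 47.95 s + 900.6.
So ω_n = √900.6 = 30.0 rad/s and ζ = 47.95/(2·30.0) = 0.799.
The damped frequency ω_d = ω_n√(1−ζ²) = 18.0 rad/s. t_p = π/ω_d = 0.174 s.

t_p ≈ 0.174 s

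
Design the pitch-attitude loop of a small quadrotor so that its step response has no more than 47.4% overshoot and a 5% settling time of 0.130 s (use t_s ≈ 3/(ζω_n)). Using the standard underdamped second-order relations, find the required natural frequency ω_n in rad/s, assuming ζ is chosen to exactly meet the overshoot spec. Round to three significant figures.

ω_n ≈ 99.8 rad/s

Inverting the overshoot relation: ζ = |ln 0.474|/√(π² + ln²0.474) = 0.231.
Then ω_n = 3/(ζ t_s) = 3/(0.231 × 0.130) = 99.8 rad/s.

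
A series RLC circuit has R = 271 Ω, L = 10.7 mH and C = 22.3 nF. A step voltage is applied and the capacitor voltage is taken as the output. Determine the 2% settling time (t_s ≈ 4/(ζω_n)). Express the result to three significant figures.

t_s ≈ 0.000316 s

For a series RLC circuit (capacitor voltage as output), ω_n = 1/√(LC) = 1/√(10.7 mH · 22.3 nF) = 64700 rad/s.
ζ = (R/2)·√(C/L) = (271/2)·√(22.3 nF/10.7 mH) = 0.196.
t_s ≈ 4/(ζω_n) = 0.000316 s.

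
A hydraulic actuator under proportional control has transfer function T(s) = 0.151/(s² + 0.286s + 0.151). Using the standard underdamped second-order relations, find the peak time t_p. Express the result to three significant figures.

t_p ≈ 8.69 s

Comparing the denominator to s² + 2ζω_n s + ω_n²: ω_n = √0.151 = 0.389 rad/s, and 2ζω_n = 0.286 so ζ = 0.286/(2·0.389) = 0.368.
ω_d = ω_n√(1−ζ²) = 0.361 rad/s. Then t_p = π/ω_d = 8.69 s.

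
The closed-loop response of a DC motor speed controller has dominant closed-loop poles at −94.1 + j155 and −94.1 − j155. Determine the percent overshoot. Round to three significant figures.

%OS ≈ 14.8%

|pole| = ω_n = √(94.1² + 155²) = 181 rad/s; ζ = cos θ = σ/ω_n = 0.519.
%OS = 100 e^{−πζ/√(1−ζ²)} with ζ = 0.519 gives 14.8%.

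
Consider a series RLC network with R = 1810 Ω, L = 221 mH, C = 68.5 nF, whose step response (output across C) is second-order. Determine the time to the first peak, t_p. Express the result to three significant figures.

t_p ≈ 0.000447 s

For a series RLC circuit (capacitor voltage as output), ω_n = 1/√(LC) = 1/√(221 mH · 68.5 nF) = 8130 rad/s.
ζ = (R/2)·√(C/L) = (1810/2)·√(68.5 nF/221 mH) = 0.504.
The damped frequency ω_d = ω_n√(1−ζ²) = 7020 rad/s. t_p = π/ω_d = 0.000447 s.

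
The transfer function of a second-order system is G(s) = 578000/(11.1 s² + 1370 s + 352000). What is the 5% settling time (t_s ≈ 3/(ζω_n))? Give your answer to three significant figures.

t_s ≈ 0.0486 s

Dividing through by 11.1: denominator becomes s² + 123.4 s + 31710.
So ω_n = √31710 = 178 rad/s and ζ = 123.4/(2·178) = 0.347.
t_s ≈ 3/(ζω_n) = 0.0486 s.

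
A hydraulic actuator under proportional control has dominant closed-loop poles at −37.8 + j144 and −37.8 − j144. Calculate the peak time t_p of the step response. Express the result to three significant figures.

t_p ≈ 0.0218 s

t_p = π/ω_d with ω_d = 144 (the imaginary part), so t_p = 0.0218 s.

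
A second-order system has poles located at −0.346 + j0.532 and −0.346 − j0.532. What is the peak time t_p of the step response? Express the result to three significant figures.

t_p ≈ 5.91 s

t_p = π/ω_d with ω_d = 0.532 (the imaginary part), so t_p = 5.91 s.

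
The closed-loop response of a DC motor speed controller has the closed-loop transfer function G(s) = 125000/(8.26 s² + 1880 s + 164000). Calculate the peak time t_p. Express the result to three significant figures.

Dividing through by 8.26: denominator becomes s² + 227.6 s + 19850.
So ω_n = √19850 = 141 rad/s and ζ = 227.6/(2·141) = 0.808.
ω_d = 141·√(1 − 0.808²) = 83.1 rad/s. t_p = π/ω_d = 0.0378 s.

t_p ≈ 0.0378 s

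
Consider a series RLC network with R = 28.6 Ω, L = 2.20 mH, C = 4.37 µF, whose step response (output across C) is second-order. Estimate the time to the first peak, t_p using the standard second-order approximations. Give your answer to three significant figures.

For a series RLC circuit (capacitor voltage as output), ω_n = 1/√(LC) = 1/√(2.20 mH · 4.37 µF) = 10200 rad/s.
ζ = (R/2)·√(C/L) = (28.6/2)·√(4.37 µF/2.20 mH) = 0.637.
The damped frequency ω_d = ω_n√(1−ζ²) = 7860 rad/s. t_p = π/ω_d = 0.000400 s.

t_p ≈ 0.000400 s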